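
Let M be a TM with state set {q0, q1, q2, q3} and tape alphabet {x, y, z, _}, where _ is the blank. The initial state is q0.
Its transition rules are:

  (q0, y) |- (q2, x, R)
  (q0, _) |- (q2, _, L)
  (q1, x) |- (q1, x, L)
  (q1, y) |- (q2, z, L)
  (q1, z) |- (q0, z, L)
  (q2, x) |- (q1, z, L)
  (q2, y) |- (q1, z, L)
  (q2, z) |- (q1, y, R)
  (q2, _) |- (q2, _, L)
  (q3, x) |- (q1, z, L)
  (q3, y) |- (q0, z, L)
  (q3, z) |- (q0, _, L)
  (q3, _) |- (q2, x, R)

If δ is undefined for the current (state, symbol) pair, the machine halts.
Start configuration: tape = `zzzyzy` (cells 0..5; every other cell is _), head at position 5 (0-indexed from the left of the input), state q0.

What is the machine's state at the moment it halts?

q0 | zzzyz[y]_   read y → write x, move R, go to q2
q2 | zzzyzx[_]   read _ → write _, move L, go to q2
q2 | zzzyz[x]_   read x → write z, move L, go to q1
q1 | zzzy[z]z_   read z → write z, move L, go to q0
q0 | zzz[y]zz_   read y → write x, move R, go to q2
q2 | zzzx[z]z_   read z → write y, move R, go to q1
q1 | zzzxy[z]_   read z → write z, move L, go to q0
q0 | zzzx[y]z_   read y → write x, move R, go to q2
q2 | zzzxx[z]_   read z → write y, move R, go to q1
q1 | zzzxxy[_]
No transition is defined for (q1, _); M halts in state q1.

q1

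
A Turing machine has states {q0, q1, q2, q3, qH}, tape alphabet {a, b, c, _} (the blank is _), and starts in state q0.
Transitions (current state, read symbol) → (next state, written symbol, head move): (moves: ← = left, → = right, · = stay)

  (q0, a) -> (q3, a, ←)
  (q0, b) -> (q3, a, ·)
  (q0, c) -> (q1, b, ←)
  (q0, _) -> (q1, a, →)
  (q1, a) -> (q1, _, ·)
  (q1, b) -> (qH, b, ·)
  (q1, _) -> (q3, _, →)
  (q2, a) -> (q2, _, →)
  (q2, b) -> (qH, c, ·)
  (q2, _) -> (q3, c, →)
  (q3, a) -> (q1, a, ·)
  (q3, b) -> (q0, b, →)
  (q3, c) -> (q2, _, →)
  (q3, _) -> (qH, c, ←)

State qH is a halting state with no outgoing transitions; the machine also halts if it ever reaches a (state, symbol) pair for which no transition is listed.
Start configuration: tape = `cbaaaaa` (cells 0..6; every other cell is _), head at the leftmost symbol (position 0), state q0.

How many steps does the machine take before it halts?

state=q0 head=0 tape=_[c]baaaaa_   (q0,c)→(q1,b,←)
state=q1 head=-1 tape=[_]bbaaaaa_   (q1,_)→(q3,_,→)
state=q3 head=0 tape=_[b]baaaaa_   (q3,b)→(q0,b,→)
state=q0 head=1 tape=_b[b]aaaaa_   (q0,b)→(q3,a,·)
state=q3 head=1 tape=_b[a]aaaaa_   (q3,a)→(q1,a,·)
state=q1 head=1 tape=_b[a]aaaaa_   (q1,a)→(q1,_,·)
state=q1 head=1 tape=_b[_]aaaaa_   (q1,_)→(q3,_,→)
state=q3 head=2 tape=_b_[a]aaaa_   (q3,a)→(q1,a,·)
state=q1 head=2 tape=_b_[a]aaaa_   (q1,a)→(q1,_,·)
state=q1 head=2 tape=_b_[_]aaaa_   (q1,_)→(q3,_,→)
state=q3 head=3 tape=_b__[a]aaa_   (q3,a)→(q1,a,·)
state=q1 head=3 tape=_b__[a]aaa_   (q1,a)→(q1,_,·)
state=q1 head=3 tape=_b__[_]aaa_   (q1,_)→(q3,_,→)
state=q3 head=4 tape=_b___[a]aa_   (q3,a)→(q1,a,·)
state=q1 head=4 tape=_b___[a]aa_   (q1,a)→(q1,_,·)
state=q1 head=4 tape=_b___[_]aa_   (q1,_)→(q3,_,→)
state=q3 head=5 tape=_b____[a]a_   (q3,a)→(q1,a,·)
state=q1 head=5 tape=_b____[a]a_   (q1,a)→(q1,_,·)
state=q1 head=5 tape=_b____[_]a_   (q1,_)→(q3,_,→)
state=q3 head=6 tape=_b_____[a]_   (q3,a)→(q1,a,·)
state=q1 head=6 tape=_b_____[a]_   (q1,a)→(q1,_,·)
state=q1 head=6 tape=_b_____[_]_   (q1,_)→(q3,_,→)
state=q3 head=7 tape=_b______[_]   (q3,_)→(qH,c,←)
state=qH head=6 tape=_b_____[_]c
M halts after 23 transitions.

23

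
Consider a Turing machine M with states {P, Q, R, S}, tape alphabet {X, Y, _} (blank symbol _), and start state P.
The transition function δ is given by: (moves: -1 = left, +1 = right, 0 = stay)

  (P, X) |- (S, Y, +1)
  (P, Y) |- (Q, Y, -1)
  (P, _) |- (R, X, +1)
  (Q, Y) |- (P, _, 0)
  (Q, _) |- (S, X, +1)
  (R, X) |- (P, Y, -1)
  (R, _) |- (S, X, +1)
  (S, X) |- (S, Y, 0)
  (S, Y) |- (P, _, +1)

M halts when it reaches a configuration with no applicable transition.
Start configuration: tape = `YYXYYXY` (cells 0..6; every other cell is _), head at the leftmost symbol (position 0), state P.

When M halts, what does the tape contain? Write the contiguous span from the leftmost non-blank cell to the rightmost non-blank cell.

P | _[Y]YXYYXY___   read Y → write Y, move -1, go to Q
Q | [_]YYXYYXY___   read _ → write X, move +1, go to S
S | X[Y]YXYYXY___   read Y → write _, move +1, go to P
P | X_[Y]XYYXY___   read Y → write Y, move -1, go to Q
Q | X[_]YXYYXY___   read _ → write X, move +1, go to S
S | XX[Y]XYYXY___   read Y → write _, move +1, go to P
P | XX_[X]YYXY___   read X → write Y, move +1, go to S
S | XX_Y[Y]YXY___   read Y → write _, move +1, go to P
P | XX_Y_[Y]XY___   read Y → write Y, move -1, go to Q
Q | XX_Y[_]YXY___   read _ → write X, move +1, go to S
S | XX_YX[Y]XY___   read Y → write _, move +1, go to P
P | XX_YX_[X]Y___   read X → write Y, move +1, go to S
S | XX_YX_Y[Y]___   read Y → write _, move +1, go to P
P | XX_YX_Y_[_]__   read _ → write X, move +1, go to R
R | XX_YX_Y_X[_]_   read _ → write X, move +1, go to S
S | XX_YX_Y_XX[_]
The non-blank tape span at halt is XX_YX_Y_XX.

XX_YX_Y_XX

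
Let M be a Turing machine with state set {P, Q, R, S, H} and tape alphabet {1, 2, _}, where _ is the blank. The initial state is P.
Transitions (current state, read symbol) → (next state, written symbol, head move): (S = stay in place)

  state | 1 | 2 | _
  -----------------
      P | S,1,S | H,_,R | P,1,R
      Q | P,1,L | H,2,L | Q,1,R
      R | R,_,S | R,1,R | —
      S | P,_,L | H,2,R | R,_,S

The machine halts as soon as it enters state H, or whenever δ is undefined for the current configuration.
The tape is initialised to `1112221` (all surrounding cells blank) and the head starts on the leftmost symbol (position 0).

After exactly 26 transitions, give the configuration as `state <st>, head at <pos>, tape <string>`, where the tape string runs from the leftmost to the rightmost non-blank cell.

P | ___[1]112221   read 1 → write 1, move S, go to S
S | ___[1]112221   read 1 → write _, move L, go to P
P | __[_]_112221   read _ → write 1, move R, go to P
P | __1[_]112221   read _ → write 1, move R, go to P
P | __11[1]12221   read 1 → write 1, move S, go to S
S | __11[1]12221   read 1 → write _, move L, go to P
P | __1[1]_12221   read 1 → write 1, move S, go to S
S | __1[1]_12221   read 1 → write _, move L, go to P
P | __[1]__12221   read 1 → write 1, move S, go to S
S | __[1]__12221   read 1 → write _, move L, go to P
P | _[_]___12221   read _ → write 1, move R, go to P
P | _1[_]__12221   read _ → write 1, move R, go to P
P | _11[_]_12221   read _ → write 1, move R, go to P
P | _111[_]12221   read _ → write 1, move R, go to P
P | _1111[1]2221   read 1 → write 1, move S, go to S
S | _1111[1]2221   read 1 → write _, move L, go to P
P | _111[1]_2221   read 1 → write 1, move S, go to S
S | _111[1]_2221   read 1 → write _, move L, go to P
P | _11[1]__2221   read 1 → write 1, move S, go to S
S | _11[1]__2221   read 1 → write _, move L, go to P
P | _1[1]___2221   read 1 → write 1, move S, go to S
S | _1[1]___2221   read 1 → write _, move L, go to P
P | _[1]____2221   read 1 → write 1, move S, go to S
S | _[1]____2221   read 1 → write _, move L, go to P
P | [_]_____2221   read _ → write 1, move R, go to P
P | 1[_]____2221   read _ → write 1, move R, go to P
P | 11[_]___2221
After 26 steps: state P, head at -1, tape 11____2221.

state P, head at -1, tape 11____2221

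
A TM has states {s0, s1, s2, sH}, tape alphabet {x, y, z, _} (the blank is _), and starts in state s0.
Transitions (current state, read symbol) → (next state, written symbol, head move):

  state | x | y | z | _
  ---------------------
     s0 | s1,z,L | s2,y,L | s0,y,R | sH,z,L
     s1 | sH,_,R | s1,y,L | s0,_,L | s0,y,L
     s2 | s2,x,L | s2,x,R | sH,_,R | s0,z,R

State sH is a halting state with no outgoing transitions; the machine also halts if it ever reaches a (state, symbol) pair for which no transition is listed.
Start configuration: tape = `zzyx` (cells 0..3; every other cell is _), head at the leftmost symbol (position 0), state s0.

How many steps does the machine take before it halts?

s0 | ___[z]zyx   read z → write y, move R, go to s0
s0 | ___y[z]yx   read z → write y, move R, go to s0
s0 | ___yy[y]x   read y → write y, move L, go to s2
s2 | ___y[y]yx   read y → write x, move R, go to s2
s2 | ___yx[y]x   read y → write x, move R, go to s2
s2 | ___yxx[x]   read x → write x, move L, go to s2
s2 | ___yx[x]x   read x → write x, move L, go to s2
s2 | ___y[x]xx   read x → write x, move L, go to s2
s2 | ___[y]xxx   read y → write x, move R, go to s2
s2 | ___x[x]xx   read x → write x, move L, go to s2
s2 | ___[x]xxx   read x → write x, move L, go to s2
s2 | __[_]xxxx   read _ → write z, move R, go to s0
s0 | __z[x]xxx   read x → write z, move L, go to s1
s1 | __[z]zxxx   read z → write _, move L, go to s0
s0 | _[_]_zxxx   read _ → write z, move L, go to sH
sH | [_]z_zxxx
M halts after 15 transitions.

15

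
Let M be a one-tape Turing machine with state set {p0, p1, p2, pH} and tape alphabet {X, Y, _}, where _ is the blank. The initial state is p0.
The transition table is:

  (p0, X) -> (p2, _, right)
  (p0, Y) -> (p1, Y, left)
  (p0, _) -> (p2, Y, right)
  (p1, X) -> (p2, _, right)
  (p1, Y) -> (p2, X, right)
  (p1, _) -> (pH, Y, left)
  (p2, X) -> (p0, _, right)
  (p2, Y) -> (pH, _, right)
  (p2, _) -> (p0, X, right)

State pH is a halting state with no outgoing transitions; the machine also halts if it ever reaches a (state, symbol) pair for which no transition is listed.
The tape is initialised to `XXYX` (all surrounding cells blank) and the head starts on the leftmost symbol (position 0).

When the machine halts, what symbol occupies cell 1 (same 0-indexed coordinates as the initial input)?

p0 | [X]XYX   read X → write _, move right, go to p2
p2 | _[X]YX   read X → write _, move right, go to p0
p0 | __[Y]X   read Y → write Y, move left, go to p1
p1 | _[_]YX   read _ → write Y, move left, go to pH
pH | [_]YYX
Cell 1 holds Y when M halts.

Y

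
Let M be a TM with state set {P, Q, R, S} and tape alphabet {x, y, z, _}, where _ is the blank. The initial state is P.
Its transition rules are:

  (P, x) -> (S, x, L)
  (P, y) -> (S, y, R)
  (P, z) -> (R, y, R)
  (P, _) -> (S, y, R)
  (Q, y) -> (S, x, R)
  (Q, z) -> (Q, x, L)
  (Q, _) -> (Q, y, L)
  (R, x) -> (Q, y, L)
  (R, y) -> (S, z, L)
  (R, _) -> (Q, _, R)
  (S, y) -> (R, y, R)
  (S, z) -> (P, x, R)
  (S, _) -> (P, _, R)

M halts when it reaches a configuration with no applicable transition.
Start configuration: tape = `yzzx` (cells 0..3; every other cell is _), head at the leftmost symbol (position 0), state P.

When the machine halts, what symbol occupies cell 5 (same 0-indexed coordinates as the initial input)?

z

state=P head=0 tape=[y]zzx__   (P,y)→(S,y,R)
state=S head=1 tape=y[z]zx__   (S,z)→(P,x,R)
state=P head=2 tape=yx[z]x__   (P,z)→(R,y,R)
state=R head=3 tape=yxy[x]__   (R,x)→(Q,y,L)
state=Q head=2 tape=yx[y]y__   (Q,y)→(S,x,R)
state=S head=3 tape=yxx[y]__   (S,y)→(R,y,R)
state=R head=4 tape=yxxy[_]_   (R,_)→(Q,_,R)
state=Q head=5 tape=yxxy_[_]   (Q,_)→(Q,y,L)
state=Q head=4 tape=yxxy[_]y   (Q,_)→(Q,y,L)
state=Q head=3 tape=yxx[y]yy   (Q,y)→(S,x,R)
state=S head=4 tape=yxxx[y]y   (S,y)→(R,y,R)
state=R head=5 tape=yxxxy[y]   (R,y)→(S,z,L)
state=S head=4 tape=yxxx[y]z   (S,y)→(R,y,R)
state=R head=5 tape=yxxxy[z]
Cell 5 holds z when M halts.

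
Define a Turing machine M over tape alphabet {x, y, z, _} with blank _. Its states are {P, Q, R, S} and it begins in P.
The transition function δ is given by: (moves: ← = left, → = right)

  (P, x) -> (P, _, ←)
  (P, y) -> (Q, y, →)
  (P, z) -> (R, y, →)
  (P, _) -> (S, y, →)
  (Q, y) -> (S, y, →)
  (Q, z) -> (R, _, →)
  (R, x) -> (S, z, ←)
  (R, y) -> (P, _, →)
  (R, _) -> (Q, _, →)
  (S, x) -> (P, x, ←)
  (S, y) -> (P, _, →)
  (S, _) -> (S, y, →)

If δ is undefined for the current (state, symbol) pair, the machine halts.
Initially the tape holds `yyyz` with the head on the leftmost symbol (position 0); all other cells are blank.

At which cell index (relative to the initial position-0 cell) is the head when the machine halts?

state=P head=0 tape=[y]yyz__   (P,y)→(Q,y,→)
state=Q head=1 tape=y[y]yz__   (Q,y)→(S,y,→)
state=S head=2 tape=yy[y]z__   (S,y)→(P,_,→)
state=P head=3 tape=yy_[z]__   (P,z)→(R,y,→)
state=R head=4 tape=yy_y[_]_   (R,_)→(Q,_,→)
state=Q head=5 tape=yy_y_[_]
At halt the head is at cell 5.

5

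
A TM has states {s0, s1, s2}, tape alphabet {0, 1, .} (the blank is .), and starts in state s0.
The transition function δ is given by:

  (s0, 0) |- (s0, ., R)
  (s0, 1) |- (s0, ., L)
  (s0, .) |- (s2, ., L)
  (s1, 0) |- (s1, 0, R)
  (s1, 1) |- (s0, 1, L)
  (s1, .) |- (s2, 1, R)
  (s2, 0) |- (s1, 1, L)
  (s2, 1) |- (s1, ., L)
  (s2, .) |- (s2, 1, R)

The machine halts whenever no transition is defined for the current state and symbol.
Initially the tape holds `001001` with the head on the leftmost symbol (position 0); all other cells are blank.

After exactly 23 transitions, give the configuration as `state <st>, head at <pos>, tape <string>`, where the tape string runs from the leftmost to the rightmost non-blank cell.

state s2, head at -3, tape 1....1.101

state=s0 head=0 tape=....[0]01001   (s0,0)→(s0,.,R)
state=s0 head=1 tape=.....[0]1001   (s0,0)→(s0,.,R)
state=s0 head=2 tape=......[1]001   (s0,1)→(s0,.,L)
state=s0 head=1 tape=.....[.].001   (s0,.)→(s2,.,L)
state=s2 head=0 tape=....[.]..001   (s2,.)→(s2,1,R)
state=s2 head=1 tape=....1[.].001   (s2,.)→(s2,1,R)
state=s2 head=2 tape=....11[.]001   (s2,.)→(s2,1,R)
state=s2 head=3 tape=....111[0]01   (s2,0)→(s1,1,L)
state=s1 head=2 tape=....11[1]101   (s1,1)→(s0,1,L)
state=s0 head=1 tape=....1[1]1101   (s0,1)→(s0,.,L)
state=s0 head=0 tape=....[1].1101   (s0,1)→(s0,.,L)
state=s0 head=-1 tape=...[.]..1101   (s0,.)→(s2,.,L)
state=s2 head=-2 tape=..[.]...1101   (s2,.)→(s2,1,R)
state=s2 head=-1 tape=..1[.]..1101   (s2,.)→(s2,1,R)
state=s2 head=0 tape=..11[.].1101   (s2,.)→(s2,1,R)
state=s2 head=1 tape=..111[.]1101   (s2,.)→(s2,1,R)
state=s2 head=2 tape=..1111[1]101   (s2,1)→(s1,.,L)
state=s1 head=1 tape=..111[1].101   (s1,1)→(s0,1,L)
state=s0 head=0 tape=..11[1]1.101   (s0,1)→(s0,.,L)
state=s0 head=-1 tape=..1[1].1.101   (s0,1)→(s0,.,L)
state=s0 head=-2 tape=..[1]..1.101   (s0,1)→(s0,.,L)
state=s0 head=-3 tape=.[.]...1.101   (s0,.)→(s2,.,L)
state=s2 head=-4 tape=[.]....1.101   (s2,.)→(s2,1,R)
state=s2 head=-3 tape=1[.]...1.101
After 23 steps: state s2, head at -3, tape 1....1.101.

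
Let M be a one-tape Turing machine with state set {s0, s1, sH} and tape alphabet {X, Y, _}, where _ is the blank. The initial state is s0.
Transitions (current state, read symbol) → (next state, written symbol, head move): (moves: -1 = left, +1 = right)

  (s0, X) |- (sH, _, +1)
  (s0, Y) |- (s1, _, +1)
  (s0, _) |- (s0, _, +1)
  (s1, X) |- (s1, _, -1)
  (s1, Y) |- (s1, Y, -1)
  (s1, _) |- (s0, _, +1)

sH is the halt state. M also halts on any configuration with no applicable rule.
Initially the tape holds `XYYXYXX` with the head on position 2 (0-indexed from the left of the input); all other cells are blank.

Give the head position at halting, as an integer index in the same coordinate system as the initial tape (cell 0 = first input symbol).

7

state=s0 head=2 tape=XY[Y]XYXX_   (s0,Y)→(s1,_,+1)
state=s1 head=3 tape=XY_[X]YXX_   (s1,X)→(s1,_,-1)
state=s1 head=2 tape=XY[_]_YXX_   (s1,_)→(s0,_,+1)
state=s0 head=3 tape=XY_[_]YXX_   (s0,_)→(s0,_,+1)
state=s0 head=4 tape=XY__[Y]XX_   (s0,Y)→(s1,_,+1)
state=s1 head=5 tape=XY___[X]X_   (s1,X)→(s1,_,-1)
state=s1 head=4 tape=XY__[_]_X_   (s1,_)→(s0,_,+1)
state=s0 head=5 tape=XY___[_]X_   (s0,_)→(s0,_,+1)
state=s0 head=6 tape=XY____[X]_   (s0,X)→(sH,_,+1)
state=sH head=7 tape=XY_____[_]
At halt the head is at cell 7.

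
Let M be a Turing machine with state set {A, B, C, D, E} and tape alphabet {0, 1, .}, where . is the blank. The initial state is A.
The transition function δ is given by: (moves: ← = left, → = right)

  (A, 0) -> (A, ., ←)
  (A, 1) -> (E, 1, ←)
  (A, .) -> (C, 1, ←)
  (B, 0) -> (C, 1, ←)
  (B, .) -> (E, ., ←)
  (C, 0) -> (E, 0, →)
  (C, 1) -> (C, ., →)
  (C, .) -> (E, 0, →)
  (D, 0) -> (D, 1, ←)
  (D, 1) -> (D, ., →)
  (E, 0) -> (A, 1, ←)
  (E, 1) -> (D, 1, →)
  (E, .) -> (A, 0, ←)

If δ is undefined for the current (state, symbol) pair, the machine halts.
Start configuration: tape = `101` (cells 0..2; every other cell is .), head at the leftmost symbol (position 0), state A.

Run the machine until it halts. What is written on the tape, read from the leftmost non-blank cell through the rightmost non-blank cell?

0...11

A | ...[1]01   read 1 → write 1, move ←, go to E
E | ..[.]101   read . → write 0, move ←, go to A
A | .[.]0101   read . → write 1, move ←, go to C
C | [.]10101   read . → write 0, move →, go to E
E | 0[1]0101   read 1 → write 1, move →, go to D
D | 01[0]101   read 0 → write 1, move ←, go to D
D | 0[1]1101   read 1 → write ., move →, go to D
D | 0.[1]101   read 1 → write ., move →, go to D
D | 0..[1]01   read 1 → write ., move →, go to D
D | 0...[0]1   read 0 → write 1, move ←, go to D
D | 0..[.]11
The non-blank tape span at halt is 0...11.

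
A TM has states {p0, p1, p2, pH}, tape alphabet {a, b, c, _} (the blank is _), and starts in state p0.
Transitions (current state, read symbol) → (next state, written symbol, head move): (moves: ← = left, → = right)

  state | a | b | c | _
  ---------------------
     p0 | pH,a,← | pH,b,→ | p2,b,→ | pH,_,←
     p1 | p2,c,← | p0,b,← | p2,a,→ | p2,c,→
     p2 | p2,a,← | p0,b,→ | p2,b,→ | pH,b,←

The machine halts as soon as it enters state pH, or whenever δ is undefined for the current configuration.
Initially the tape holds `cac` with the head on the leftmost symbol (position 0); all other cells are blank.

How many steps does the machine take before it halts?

4

p0 | [c]ac   read c → write b, move →, go to p2
p2 | b[a]c   read a → write a, move ←, go to p2
p2 | [b]ac   read b → write b, move →, go to p0
p0 | b[a]c   read a → write a, move ←, go to pH
pH | [b]ac
M halts after 4 transitions.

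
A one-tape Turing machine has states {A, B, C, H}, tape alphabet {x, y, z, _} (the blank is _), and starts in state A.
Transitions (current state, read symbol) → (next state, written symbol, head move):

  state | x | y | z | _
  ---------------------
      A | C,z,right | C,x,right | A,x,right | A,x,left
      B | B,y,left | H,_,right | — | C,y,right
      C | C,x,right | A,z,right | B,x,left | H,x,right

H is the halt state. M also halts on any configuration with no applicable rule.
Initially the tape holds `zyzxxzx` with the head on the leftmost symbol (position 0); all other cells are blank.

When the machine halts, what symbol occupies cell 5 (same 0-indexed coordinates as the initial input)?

x

state=A head=0 tape=_[z]yzxxzx   (A,z)→(A,x,right)
state=A head=1 tape=_x[y]zxxzx   (A,y)→(C,x,right)
state=C head=2 tape=_xx[z]xxzx   (C,z)→(B,x,left)
state=B head=1 tape=_x[x]xxxzx   (B,x)→(B,y,left)
state=B head=0 tape=_[x]yxxxzx   (B,x)→(B,y,left)
state=B head=-1 tape=[_]yyxxxzx   (B,_)→(C,y,right)
state=C head=0 tape=y[y]yxxxzx   (C,y)→(A,z,right)
state=A head=1 tape=yz[y]xxxzx   (A,y)→(C,x,right)
state=C head=2 tape=yzx[x]xxzx   (C,x)→(C,x,right)
state=C head=3 tape=yzxx[x]xzx   (C,x)→(C,x,right)
state=C head=4 tape=yzxxx[x]zx   (C,x)→(C,x,right)
state=C head=5 tape=yzxxxx[z]x   (C,z)→(B,x,left)
state=B head=4 tape=yzxxx[x]xx   (B,x)→(B,y,left)
state=B head=3 tape=yzxx[x]yxx   (B,x)→(B,y,left)
state=B head=2 tape=yzx[x]yyxx   (B,x)→(B,y,left)
state=B head=1 tape=yz[x]yyyxx   (B,x)→(B,y,left)
state=B head=0 tape=y[z]yyyyxx
Cell 5 holds x when M halts.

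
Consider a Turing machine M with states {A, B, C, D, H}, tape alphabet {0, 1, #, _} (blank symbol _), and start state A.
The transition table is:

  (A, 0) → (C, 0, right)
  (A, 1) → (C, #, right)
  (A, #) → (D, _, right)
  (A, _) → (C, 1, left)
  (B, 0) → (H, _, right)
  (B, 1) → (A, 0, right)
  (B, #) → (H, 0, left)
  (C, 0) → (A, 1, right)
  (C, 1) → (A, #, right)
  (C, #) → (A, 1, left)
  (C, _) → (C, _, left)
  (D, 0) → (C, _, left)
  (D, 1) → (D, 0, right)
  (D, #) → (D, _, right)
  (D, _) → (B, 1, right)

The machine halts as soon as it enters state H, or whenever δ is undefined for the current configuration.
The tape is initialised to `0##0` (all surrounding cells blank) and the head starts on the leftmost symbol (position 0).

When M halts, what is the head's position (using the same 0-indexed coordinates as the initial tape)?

4

A | [0]##0_   read 0 → write 0, move right, go to C
C | 0[#]#0_   read # → write 1, move left, go to A
A | [0]1#0_   read 0 → write 0, move right, go to C
C | 0[1]#0_   read 1 → write #, move right, go to A
A | 0#[#]0_   read # → write _, move right, go to D
D | 0#_[0]_   read 0 → write _, move left, go to C
C | 0#[_]__   read _ → write _, move left, go to C
C | 0[#]___   read # → write 1, move left, go to A
A | [0]1___   read 0 → write 0, move right, go to C
C | 0[1]___   read 1 → write #, move right, go to A
A | 0#[_]__   read _ → write 1, move left, go to C
C | 0[#]1__   read # → write 1, move left, go to A
A | [0]11__   read 0 → write 0, move right, go to C
C | 0[1]1__   read 1 → write #, move right, go to A
A | 0#[1]__   read 1 → write #, move right, go to C
C | 0##[_]_   read _ → write _, move left, go to C
C | 0#[#]__   read # → write 1, move left, go to A
A | 0[#]1__   read # → write _, move right, go to D
D | 0_[1]__   read 1 → write 0, move right, go to D
D | 0_0[_]_   read _ → write 1, move right, go to B
B | 0_01[_]
At halt the head is at cell 4.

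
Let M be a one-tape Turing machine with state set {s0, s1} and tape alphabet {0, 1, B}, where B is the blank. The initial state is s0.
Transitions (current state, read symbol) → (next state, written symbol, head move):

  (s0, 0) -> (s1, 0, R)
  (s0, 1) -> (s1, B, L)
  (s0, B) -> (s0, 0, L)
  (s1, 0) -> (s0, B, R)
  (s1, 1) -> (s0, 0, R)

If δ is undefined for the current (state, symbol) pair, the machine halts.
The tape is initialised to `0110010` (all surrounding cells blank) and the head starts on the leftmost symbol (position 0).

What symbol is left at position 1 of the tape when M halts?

state=s0 head=0 tape=[0]110010B   (s0,0)→(s1,0,R)
state=s1 head=1 tape=0[1]10010B   (s1,1)→(s0,0,R)
state=s0 head=2 tape=00[1]0010B   (s0,1)→(s1,B,L)
state=s1 head=1 tape=0[0]B0010B   (s1,0)→(s0,B,R)
state=s0 head=2 tape=0B[B]0010B   (s0,B)→(s0,0,L)
state=s0 head=1 tape=0[B]00010B   (s0,B)→(s0,0,L)
state=s0 head=0 tape=[0]000010B   (s0,0)→(s1,0,R)
state=s1 head=1 tape=0[0]00010B   (s1,0)→(s0,B,R)
state=s0 head=2 tape=0B[0]0010B   (s0,0)→(s1,0,R)
state=s1 head=3 tape=0B0[0]010B   (s1,0)→(s0,B,R)
state=s0 head=4 tape=0B0B[0]10B   (s0,0)→(s1,0,R)
state=s1 head=5 tape=0B0B0[1]0B   (s1,1)→(s0,0,R)
state=s0 head=6 tape=0B0B00[0]B   (s0,0)→(s1,0,R)
state=s1 head=7 tape=0B0B000[B]
Cell 1 holds B when M halts.

B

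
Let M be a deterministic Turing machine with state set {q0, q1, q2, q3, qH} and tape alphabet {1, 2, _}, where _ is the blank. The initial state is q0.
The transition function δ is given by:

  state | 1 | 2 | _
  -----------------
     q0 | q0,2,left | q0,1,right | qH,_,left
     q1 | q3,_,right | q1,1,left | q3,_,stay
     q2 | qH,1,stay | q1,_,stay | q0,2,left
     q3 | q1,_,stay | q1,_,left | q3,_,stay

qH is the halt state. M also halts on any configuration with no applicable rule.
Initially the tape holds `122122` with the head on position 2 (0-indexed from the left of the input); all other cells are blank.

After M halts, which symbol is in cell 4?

state=q0 head=2 tape=12[2]122_   (q0,2)→(q0,1,right)
state=q0 head=3 tape=121[1]22_   (q0,1)→(q0,2,left)
state=q0 head=2 tape=12[1]222_   (q0,1)→(q0,2,left)
state=q0 head=1 tape=1[2]2222_   (q0,2)→(q0,1,right)
state=q0 head=2 tape=11[2]222_   (q0,2)→(q0,1,right)
state=q0 head=3 tape=111[2]22_   (q0,2)→(q0,1,right)
state=q0 head=4 tape=1111[2]2_   (q0,2)→(q0,1,right)
state=q0 head=5 tape=11111[2]_   (q0,2)→(q0,1,right)
state=q0 head=6 tape=111111[_]   (q0,_)→(qH,_,left)
state=qH head=5 tape=11111[1]_
Cell 4 holds 1 when M halts.

1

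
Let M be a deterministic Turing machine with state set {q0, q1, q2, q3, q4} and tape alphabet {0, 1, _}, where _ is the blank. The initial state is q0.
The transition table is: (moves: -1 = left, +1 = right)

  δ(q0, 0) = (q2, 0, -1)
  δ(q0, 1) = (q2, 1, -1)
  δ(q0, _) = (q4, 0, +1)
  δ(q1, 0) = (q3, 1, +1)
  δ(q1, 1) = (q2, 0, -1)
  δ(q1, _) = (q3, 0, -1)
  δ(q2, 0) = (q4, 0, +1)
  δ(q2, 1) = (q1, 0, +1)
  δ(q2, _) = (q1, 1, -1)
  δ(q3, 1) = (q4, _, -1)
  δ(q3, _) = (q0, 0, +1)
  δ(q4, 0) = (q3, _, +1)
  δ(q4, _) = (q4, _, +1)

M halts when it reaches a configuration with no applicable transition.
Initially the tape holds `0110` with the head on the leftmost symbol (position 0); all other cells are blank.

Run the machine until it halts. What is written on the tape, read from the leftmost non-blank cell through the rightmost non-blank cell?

0____10

state=q0 head=0 tape=___[0]110   (q0,0)→(q2,0,-1)
state=q2 head=-1 tape=__[_]0110   (q2,_)→(q1,1,-1)
state=q1 head=-2 tape=_[_]10110   (q1,_)→(q3,0,-1)
state=q3 head=-3 tape=[_]010110   (q3,_)→(q0,0,+1)
state=q0 head=-2 tape=0[0]10110   (q0,0)→(q2,0,-1)
state=q2 head=-3 tape=[0]010110   (q2,0)→(q4,0,+1)
state=q4 head=-2 tape=0[0]10110   (q4,0)→(q3,_,+1)
state=q3 head=-1 tape=0_[1]0110   (q3,1)→(q4,_,-1)
state=q4 head=-2 tape=0[_]_0110   (q4,_)→(q4,_,+1)
state=q4 head=-1 tape=0_[_]0110   (q4,_)→(q4,_,+1)
state=q4 head=0 tape=0__[0]110   (q4,0)→(q3,_,+1)
state=q3 head=1 tape=0___[1]10   (q3,1)→(q4,_,-1)
state=q4 head=0 tape=0__[_]_10   (q4,_)→(q4,_,+1)
state=q4 head=1 tape=0___[_]10   (q4,_)→(q4,_,+1)
state=q4 head=2 tape=0____[1]0
The non-blank tape span at halt is 0____10.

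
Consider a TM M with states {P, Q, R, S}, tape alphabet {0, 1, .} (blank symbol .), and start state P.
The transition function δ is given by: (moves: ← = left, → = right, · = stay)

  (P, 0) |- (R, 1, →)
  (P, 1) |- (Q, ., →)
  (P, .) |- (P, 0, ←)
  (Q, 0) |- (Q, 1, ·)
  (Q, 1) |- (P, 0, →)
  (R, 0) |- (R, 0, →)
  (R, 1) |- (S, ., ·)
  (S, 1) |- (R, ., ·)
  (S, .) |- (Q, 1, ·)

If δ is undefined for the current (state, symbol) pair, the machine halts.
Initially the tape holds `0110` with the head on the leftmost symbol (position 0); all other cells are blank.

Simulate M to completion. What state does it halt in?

R

P | [0]110..   read 0 → write 1, move →, go to R
R | 1[1]10..   read 1 → write ., move ·, go to S
S | 1[.]10..   read . → write 1, move ·, go to Q
Q | 1[1]10..   read 1 → write 0, move →, go to P
P | 10[1]0..   read 1 → write ., move →, go to Q
Q | 10.[0]..   read 0 → write 1, move ·, go to Q
Q | 10.[1]..   read 1 → write 0, move →, go to P
P | 10.0[.].   read . → write 0, move ←, go to P
P | 10.[0]0.   read 0 → write 1, move →, go to R
R | 10.1[0].   read 0 → write 0, move →, go to R
R | 10.10[.]
No transition is defined for (R, .); M halts in state R.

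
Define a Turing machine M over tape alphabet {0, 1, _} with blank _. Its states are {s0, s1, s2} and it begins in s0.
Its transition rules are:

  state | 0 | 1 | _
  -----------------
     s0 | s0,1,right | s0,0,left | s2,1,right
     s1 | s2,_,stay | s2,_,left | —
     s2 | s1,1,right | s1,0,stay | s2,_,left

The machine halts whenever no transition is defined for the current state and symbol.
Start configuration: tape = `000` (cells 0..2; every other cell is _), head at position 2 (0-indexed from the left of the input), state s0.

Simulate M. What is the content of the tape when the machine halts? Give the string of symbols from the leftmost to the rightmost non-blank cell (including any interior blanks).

state=s0 head=2 tape=00[0]__   (s0,0)→(s0,1,right)
state=s0 head=3 tape=001[_]_   (s0,_)→(s2,1,right)
state=s2 head=4 tape=0011[_]   (s2,_)→(s2,_,left)
state=s2 head=3 tape=001[1]_   (s2,1)→(s1,0,stay)
state=s1 head=3 tape=001[0]_   (s1,0)→(s2,_,stay)
state=s2 head=3 tape=001[_]_   (s2,_)→(s2,_,left)
state=s2 head=2 tape=00[1]__   (s2,1)→(s1,0,stay)
state=s1 head=2 tape=00[0]__   (s1,0)→(s2,_,stay)
state=s2 head=2 tape=00[_]__   (s2,_)→(s2,_,left)
state=s2 head=1 tape=0[0]___   (s2,0)→(s1,1,right)
state=s1 head=2 tape=01[_]__
The non-blank tape span at halt is 01.

01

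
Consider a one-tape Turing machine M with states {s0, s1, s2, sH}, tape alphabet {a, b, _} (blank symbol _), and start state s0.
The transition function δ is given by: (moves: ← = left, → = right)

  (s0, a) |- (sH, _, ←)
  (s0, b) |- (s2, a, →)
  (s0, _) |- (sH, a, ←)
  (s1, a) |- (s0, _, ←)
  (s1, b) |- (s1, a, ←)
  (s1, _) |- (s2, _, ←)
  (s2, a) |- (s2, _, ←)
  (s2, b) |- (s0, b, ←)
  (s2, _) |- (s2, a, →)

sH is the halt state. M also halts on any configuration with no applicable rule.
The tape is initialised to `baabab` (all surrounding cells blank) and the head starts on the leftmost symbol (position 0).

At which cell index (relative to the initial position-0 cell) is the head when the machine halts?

1

s0 | __[b]aabab   read b → write a, move →, go to s2
s2 | __a[a]abab   read a → write _, move ←, go to s2
s2 | __[a]_abab   read a → write _, move ←, go to s2
s2 | _[_]__abab   read _ → write a, move →, go to s2
s2 | _a[_]_abab   read _ → write a, move →, go to s2
s2 | _aa[_]abab   read _ → write a, move →, go to s2
s2 | _aaa[a]bab   read a → write _, move ←, go to s2
s2 | _aa[a]_bab   read a → write _, move ←, go to s2
s2 | _a[a]__bab   read a → write _, move ←, go to s2
s2 | _[a]___bab   read a → write _, move ←, go to s2
s2 | [_]____bab   read _ → write a, move →, go to s2
s2 | a[_]___bab   read _ → write a, move →, go to s2
s2 | aa[_]__bab   read _ → write a, move →, go to s2
s2 | aaa[_]_bab   read _ → write a, move →, go to s2
s2 | aaaa[_]bab   read _ → write a, move →, go to s2
s2 | aaaaa[b]ab   read b → write b, move ←, go to s0
s0 | aaaa[a]bab   read a → write _, move ←, go to sH
sH | aaa[a]_bab
At halt the head is at cell 1.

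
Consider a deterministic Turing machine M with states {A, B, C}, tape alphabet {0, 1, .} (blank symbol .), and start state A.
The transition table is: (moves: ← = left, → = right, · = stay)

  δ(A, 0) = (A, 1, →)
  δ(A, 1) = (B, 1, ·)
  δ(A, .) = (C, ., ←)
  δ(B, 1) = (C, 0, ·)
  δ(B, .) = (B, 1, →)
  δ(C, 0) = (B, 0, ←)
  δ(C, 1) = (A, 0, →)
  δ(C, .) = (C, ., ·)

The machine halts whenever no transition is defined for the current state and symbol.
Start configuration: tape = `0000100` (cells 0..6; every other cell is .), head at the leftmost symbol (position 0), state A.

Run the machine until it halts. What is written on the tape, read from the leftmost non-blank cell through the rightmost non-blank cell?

state=A head=0 tape=.[0]000100   (A,0)→(A,1,→)
state=A head=1 tape=.1[0]00100   (A,0)→(A,1,→)
state=A head=2 tape=.11[0]0100   (A,0)→(A,1,→)
state=A head=3 tape=.111[0]100   (A,0)→(A,1,→)
state=A head=4 tape=.1111[1]00   (A,1)→(B,1,·)
state=B head=4 tape=.1111[1]00   (B,1)→(C,0,·)
state=C head=4 tape=.1111[0]00   (C,0)→(B,0,←)
state=B head=3 tape=.111[1]000   (B,1)→(C,0,·)
state=C head=3 tape=.111[0]000   (C,0)→(B,0,←)
state=B head=2 tape=.11[1]0000   (B,1)→(C,0,·)
state=C head=2 tape=.11[0]0000   (C,0)→(B,0,←)
state=B head=1 tape=.1[1]00000   (B,1)→(C,0,·)
state=C head=1 tape=.1[0]00000   (C,0)→(B,0,←)
state=B head=0 tape=.[1]000000   (B,1)→(C,0,·)
state=C head=0 tape=.[0]000000   (C,0)→(B,0,←)
state=B head=-1 tape=[.]0000000   (B,.)→(B,1,→)
state=B head=0 tape=1[0]000000
The non-blank tape span at halt is 10000000.

10000000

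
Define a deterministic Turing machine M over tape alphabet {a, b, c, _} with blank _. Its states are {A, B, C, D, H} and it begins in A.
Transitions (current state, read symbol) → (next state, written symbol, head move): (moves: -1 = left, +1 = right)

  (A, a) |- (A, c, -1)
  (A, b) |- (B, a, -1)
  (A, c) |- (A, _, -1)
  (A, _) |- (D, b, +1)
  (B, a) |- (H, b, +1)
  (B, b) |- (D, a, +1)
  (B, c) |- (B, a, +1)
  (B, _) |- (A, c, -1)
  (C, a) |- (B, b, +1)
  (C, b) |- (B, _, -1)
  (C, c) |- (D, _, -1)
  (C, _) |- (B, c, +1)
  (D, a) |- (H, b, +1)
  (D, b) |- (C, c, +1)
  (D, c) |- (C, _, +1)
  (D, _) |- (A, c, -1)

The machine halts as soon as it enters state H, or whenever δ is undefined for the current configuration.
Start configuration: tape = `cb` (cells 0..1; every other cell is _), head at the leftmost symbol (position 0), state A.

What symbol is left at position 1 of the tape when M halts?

c

A | _____[c]b_   read c → write _, move -1, go to A
A | ____[_]_b_   read _ → write b, move +1, go to D
D | ____b[_]b_   read _ → write c, move -1, go to A
A | ____[b]cb_   read b → write a, move -1, go to B
B | ___[_]acb_   read _ → write c, move -1, go to A
A | __[_]cacb_   read _ → write b, move +1, go to D
D | __b[c]acb_   read c → write _, move +1, go to C
C | __b_[a]cb_   read a → write b, move +1, go to B
B | __b_b[c]b_   read c → write a, move +1, go to B
B | __b_ba[b]_   read b → write a, move +1, go to D
D | __b_baa[_]   read _ → write c, move -1, go to A
A | __b_ba[a]c   read a → write c, move -1, go to A
A | __b_b[a]cc   read a → write c, move -1, go to A
A | __b_[b]ccc   read b → write a, move -1, go to B
B | __b[_]accc   read _ → write c, move -1, go to A
A | __[b]caccc   read b → write a, move -1, go to B
B | _[_]acaccc   read _ → write c, move -1, go to A
A | [_]cacaccc   read _ → write b, move +1, go to D
D | b[c]acaccc   read c → write _, move +1, go to C
C | b_[a]caccc   read a → write b, move +1, go to B
B | b_b[c]accc   read c → write a, move +1, go to B
B | b_ba[a]ccc   read a → write b, move +1, go to H
H | b_bab[c]cc
Cell 1 holds c when M halts.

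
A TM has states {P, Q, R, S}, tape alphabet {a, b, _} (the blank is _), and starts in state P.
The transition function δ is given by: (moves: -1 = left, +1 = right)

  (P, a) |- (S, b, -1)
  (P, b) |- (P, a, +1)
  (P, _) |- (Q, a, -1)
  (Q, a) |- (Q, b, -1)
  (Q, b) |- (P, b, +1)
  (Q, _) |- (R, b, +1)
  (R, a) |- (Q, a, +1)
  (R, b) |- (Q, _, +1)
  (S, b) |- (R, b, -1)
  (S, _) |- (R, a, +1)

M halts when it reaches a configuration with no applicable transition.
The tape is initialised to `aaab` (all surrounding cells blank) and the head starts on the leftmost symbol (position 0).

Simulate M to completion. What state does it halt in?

P | _[a]aab_   read a → write b, move -1, go to S
S | [_]baab_   read _ → write a, move +1, go to R
R | a[b]aab_   read b → write _, move +1, go to Q
Q | a_[a]ab_   read a → write b, move -1, go to Q
Q | a[_]bab_   read _ → write b, move +1, go to R
R | ab[b]ab_   read b → write _, move +1, go to Q
Q | ab_[a]b_   read a → write b, move -1, go to Q
Q | ab[_]bb_   read _ → write b, move +1, go to R
R | abb[b]b_   read b → write _, move +1, go to Q
Q | abb_[b]_   read b → write b, move +1, go to P
P | abb_b[_]   read _ → write a, move -1, go to Q
Q | abb_[b]a   read b → write b, move +1, go to P
P | abb_b[a]   read a → write b, move -1, go to S
S | abb_[b]b   read b → write b, move -1, go to R
R | abb[_]bb
No transition is defined for (R, _); M halts in state R.

R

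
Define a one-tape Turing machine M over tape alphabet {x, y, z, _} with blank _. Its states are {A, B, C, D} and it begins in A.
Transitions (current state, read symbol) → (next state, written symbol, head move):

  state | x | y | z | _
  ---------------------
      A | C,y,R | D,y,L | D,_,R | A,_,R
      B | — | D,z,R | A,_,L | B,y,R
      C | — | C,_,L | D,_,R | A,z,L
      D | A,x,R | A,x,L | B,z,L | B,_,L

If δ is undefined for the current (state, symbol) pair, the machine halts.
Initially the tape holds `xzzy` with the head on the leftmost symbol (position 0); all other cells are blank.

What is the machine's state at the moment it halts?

A | ___[x]zzy_   read x → write y, move R, go to C
C | ___y[z]zy_   read z → write _, move R, go to D
D | ___y_[z]y_   read z → write z, move L, go to B
B | ___y[_]zy_   read _ → write y, move R, go to B
B | ___yy[z]y_   read z → write _, move L, go to A
A | ___y[y]_y_   read y → write y, move L, go to D
D | ___[y]y_y_   read y → write x, move L, go to A
A | __[_]xy_y_   read _ → write _, move R, go to A
A | ___[x]y_y_   read x → write y, move R, go to C
C | ___y[y]_y_   read y → write _, move L, go to C
C | ___[y]__y_   read y → write _, move L, go to C
C | __[_]___y_   read _ → write z, move L, go to A
A | _[_]z___y_   read _ → write _, move R, go to A
A | __[z]___y_   read z → write _, move R, go to D
D | ___[_]__y_   read _ → write _, move L, go to B
B | __[_]___y_   read _ → write y, move R, go to B
B | __y[_]__y_   read _ → write y, move R, go to B
B | __yy[_]_y_   read _ → write y, move R, go to B
B | __yyy[_]y_   read _ → write y, move R, go to B
B | __yyyy[y]_   read y → write z, move R, go to D
D | __yyyyz[_]   read _ → write _, move L, go to B
B | __yyyy[z]_   read z → write _, move L, go to A
A | __yyy[y]__   read y → write y, move L, go to D
D | __yy[y]y__   read y → write x, move L, go to A
A | __y[y]xy__   read y → write y, move L, go to D
D | __[y]yxy__   read y → write x, move L, go to A
A | _[_]xyxy__   read _ → write _, move R, go to A
A | __[x]yxy__   read x → write y, move R, go to C
C | __y[y]xy__   read y → write _, move L, go to C
C | __[y]_xy__   read y → write _, move L, go to C
C | _[_]__xy__   read _ → write z, move L, go to A
A | [_]z__xy__   read _ → write _, move R, go to A
A | _[z]__xy__   read z → write _, move R, go to D
D | __[_]_xy__   read _ → write _, move L, go to B
B | _[_]__xy__   read _ → write y, move R, go to B
B | _y[_]_xy__   read _ → write y, move R, go to B
B | _yy[_]xy__   read _ → write y, move R, go to B
B | _yyy[x]y__
No transition is defined for (B, x); M halts in state B.

B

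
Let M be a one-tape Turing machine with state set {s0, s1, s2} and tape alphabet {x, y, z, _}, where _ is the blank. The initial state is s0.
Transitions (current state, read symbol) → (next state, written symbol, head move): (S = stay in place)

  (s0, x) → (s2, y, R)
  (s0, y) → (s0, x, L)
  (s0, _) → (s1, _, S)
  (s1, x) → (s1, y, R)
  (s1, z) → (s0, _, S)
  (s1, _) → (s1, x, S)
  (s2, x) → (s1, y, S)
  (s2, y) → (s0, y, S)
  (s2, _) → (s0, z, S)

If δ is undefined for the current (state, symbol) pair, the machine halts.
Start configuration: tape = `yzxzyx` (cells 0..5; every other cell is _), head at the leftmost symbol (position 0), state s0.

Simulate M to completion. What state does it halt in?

s0 | _[y]zxzyx   read y → write x, move L, go to s0
s0 | [_]xzxzyx   read _ → write _, move S, go to s1
s1 | [_]xzxzyx   read _ → write x, move S, go to s1
s1 | [x]xzxzyx   read x → write y, move R, go to s1
s1 | y[x]zxzyx   read x → write y, move R, go to s1
s1 | yy[z]xzyx   read z → write _, move S, go to s0
s0 | yy[_]xzyx   read _ → write _, move S, go to s1
s1 | yy[_]xzyx   read _ → write x, move S, go to s1
s1 | yy[x]xzyx   read x → write y, move R, go to s1
s1 | yyy[x]zyx   read x → write y, move R, go to s1
s1 | yyyy[z]yx   read z → write _, move S, go to s0
s0 | yyyy[_]yx   read _ → write _, move S, go to s1
s1 | yyyy[_]yx   read _ → write x, move S, go to s1
s1 | yyyy[x]yx   read x → write y, move R, go to s1
s1 | yyyyy[y]x
No transition is defined for (s1, y); M halts in state s1.

s1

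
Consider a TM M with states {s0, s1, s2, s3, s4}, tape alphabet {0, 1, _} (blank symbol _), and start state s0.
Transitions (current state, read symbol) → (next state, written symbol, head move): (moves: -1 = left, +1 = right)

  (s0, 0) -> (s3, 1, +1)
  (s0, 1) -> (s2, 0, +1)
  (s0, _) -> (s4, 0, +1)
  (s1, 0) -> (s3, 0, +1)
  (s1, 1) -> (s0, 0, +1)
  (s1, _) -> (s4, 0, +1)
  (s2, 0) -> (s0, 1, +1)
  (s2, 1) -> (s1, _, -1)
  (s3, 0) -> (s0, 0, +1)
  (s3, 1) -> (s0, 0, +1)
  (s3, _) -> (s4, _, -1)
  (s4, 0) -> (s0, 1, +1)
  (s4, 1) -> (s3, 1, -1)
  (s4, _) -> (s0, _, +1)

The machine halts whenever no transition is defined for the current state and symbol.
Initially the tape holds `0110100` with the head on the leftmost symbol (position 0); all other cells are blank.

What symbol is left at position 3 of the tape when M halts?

s0 | [0]110100_   read 0 → write 1, move +1, go to s3
s3 | 1[1]10100_   read 1 → write 0, move +1, go to s0
s0 | 10[1]0100_   read 1 → write 0, move +1, go to s2
s2 | 100[0]100_   read 0 → write 1, move +1, go to s0
s0 | 1001[1]00_   read 1 → write 0, move +1, go to s2
s2 | 10010[0]0_   read 0 → write 1, move +1, go to s0
s0 | 100101[0]_   read 0 → write 1, move +1, go to s3
s3 | 1001011[_]   read _ → write _, move -1, go to s4
s4 | 100101[1]_   read 1 → write 1, move -1, go to s3
s3 | 10010[1]1_   read 1 → write 0, move +1, go to s0
s0 | 100100[1]_   read 1 → write 0, move +1, go to s2
s2 | 1001000[_]
Cell 3 holds 1 when M halts.

1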